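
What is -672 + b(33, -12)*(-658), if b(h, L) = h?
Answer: -22386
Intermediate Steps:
-672 + b(33, -12)*(-658) = -672 + 33*(-658) = -672 - 21714 = -22386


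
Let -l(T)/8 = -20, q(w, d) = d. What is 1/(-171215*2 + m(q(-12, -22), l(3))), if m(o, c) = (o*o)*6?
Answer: -1/339526 ≈ -2.9453e-6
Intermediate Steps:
l(T) = 160 (l(T) = -8*(-20) = 160)
m(o, c) = 6*o² (m(o, c) = o²*6 = 6*o²)
1/(-171215*2 + m(q(-12, -22), l(3))) = 1/(-171215*2 + 6*(-22)²) = 1/(-342430 + 6*484) = 1/(-342430 + 2904) = 1/(-339526) = -1/339526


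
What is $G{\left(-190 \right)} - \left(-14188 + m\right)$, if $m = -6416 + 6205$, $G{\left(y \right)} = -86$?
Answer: $14313$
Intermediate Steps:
$m = -211$
$G{\left(-190 \right)} - \left(-14188 + m\right) = -86 - \left(-14188 - 211\right) = -86 - -14399 = -86 + 14399 = 14313$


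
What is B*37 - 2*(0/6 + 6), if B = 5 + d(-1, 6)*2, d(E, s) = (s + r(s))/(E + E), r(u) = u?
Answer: -271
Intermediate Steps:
d(E, s) = s/E (d(E, s) = (s + s)/(E + E) = (2*s)/((2*E)) = (2*s)*(1/(2*E)) = s/E)
B = -7 (B = 5 + (6/(-1))*2 = 5 + (6*(-1))*2 = 5 - 6*2 = 5 - 12 = -7)
B*37 - 2*(0/6 + 6) = -7*37 - 2*(0/6 + 6) = -259 - 2*(0*(⅙) + 6) = -259 - 2*(0 + 6) = -259 - 2*6 = -259 - 12 = -271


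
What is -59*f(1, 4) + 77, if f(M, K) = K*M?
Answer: -159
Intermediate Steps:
-59*f(1, 4) + 77 = -236 + 77 = -159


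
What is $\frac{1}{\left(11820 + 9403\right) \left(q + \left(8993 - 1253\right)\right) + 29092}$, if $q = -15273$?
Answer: $- \frac{1}{159843767} \approx -6.2561 \cdot 10^{-9}$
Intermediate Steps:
$\frac{1}{\left(11820 + 9403\right) \left(q + \left(8993 - 1253\right)\right) + 29092} = \frac{1}{\left(11820 + 9403\right) \left(-15273 + \left(8993 - 1253\right)\right) + 29092} = \frac{1}{21223 \left(-15273 + \left(8993 - 1253\right)\right) + 29092} = \frac{1}{21223 \left(-15273 + 7740\right) + 29092} = \frac{1}{21223 \left(-7533\right) + 29092} = \frac{1}{-159872859 + 29092} = \frac{1}{-159843767} = - \frac{1}{159843767}$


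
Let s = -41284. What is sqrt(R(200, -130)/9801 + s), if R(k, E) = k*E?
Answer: 2*I*sqrt(101162621)/99 ≈ 203.19*I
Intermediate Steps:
R(k, E) = E*k
sqrt(R(200, -130)/9801 + s) = sqrt(-130*200/9801 - 41284) = sqrt(-26000*1/9801 - 41284) = sqrt(-26000/9801 - 41284) = sqrt(-404650484/9801) = 2*I*sqrt(101162621)/99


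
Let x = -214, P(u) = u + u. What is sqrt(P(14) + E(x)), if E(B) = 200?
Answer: 2*sqrt(57) ≈ 15.100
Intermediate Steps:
P(u) = 2*u
sqrt(P(14) + E(x)) = sqrt(2*14 + 200) = sqrt(28 + 200) = sqrt(228) = 2*sqrt(57)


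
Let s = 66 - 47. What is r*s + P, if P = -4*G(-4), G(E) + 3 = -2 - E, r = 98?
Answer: 1866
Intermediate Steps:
s = 19
G(E) = -5 - E (G(E) = -3 + (-2 - E) = -5 - E)
P = 4 (P = -4*(-5 - 1*(-4)) = -4*(-5 + 4) = -4*(-1) = 4)
r*s + P = 98*19 + 4 = 1862 + 4 = 1866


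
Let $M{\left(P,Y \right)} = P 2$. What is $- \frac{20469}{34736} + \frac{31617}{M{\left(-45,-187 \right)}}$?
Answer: $- \frac{61116129}{173680} \approx -351.89$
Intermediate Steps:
$M{\left(P,Y \right)} = 2 P$
$- \frac{20469}{34736} + \frac{31617}{M{\left(-45,-187 \right)}} = - \frac{20469}{34736} + \frac{31617}{2 \left(-45\right)} = \left(-20469\right) \frac{1}{34736} + \frac{31617}{-90} = - \frac{20469}{34736} + 31617 \left(- \frac{1}{90}\right) = - \frac{20469}{34736} - \frac{3513}{10} = - \frac{61116129}{173680}$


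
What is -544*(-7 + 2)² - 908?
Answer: -14508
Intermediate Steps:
-544*(-7 + 2)² - 908 = -544*(-5)² - 908 = -544*25 - 908 = -13600 - 908 = -14508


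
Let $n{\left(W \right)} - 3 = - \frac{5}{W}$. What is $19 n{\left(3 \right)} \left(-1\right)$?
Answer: $- \frac{76}{3} \approx -25.333$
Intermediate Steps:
$n{\left(W \right)} = 3 - \frac{5}{W}$
$19 n{\left(3 \right)} \left(-1\right) = 19 \left(3 - \frac{5}{3}\right) \left(-1\right) = 19 \cdot \frac{4}{3} \left(-1\right) = \frac{76}{3} \left(-1\right) = - \frac{76}{3}$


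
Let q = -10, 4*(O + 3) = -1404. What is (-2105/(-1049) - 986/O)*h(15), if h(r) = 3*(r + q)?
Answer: 4448710/61891 ≈ 71.880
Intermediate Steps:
O = -354 (O = -3 + (¼)*(-1404) = -3 - 351 = -354)
h(r) = -30 + 3*r (h(r) = 3*(r - 10) = 3*(-10 + r) = -30 + 3*r)
(-2105/(-1049) - 986/O)*h(15) = (-2105/(-1049) - 986/(-354))*(-30 + 3*15) = (-2105*(-1/1049) - 986*(-1/354))*(-30 + 45) = (2105/1049 + 493/177)*15 = (889742/185673)*15 = 4448710/61891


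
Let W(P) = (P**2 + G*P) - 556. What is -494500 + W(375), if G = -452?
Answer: -523931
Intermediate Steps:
W(P) = -556 + P**2 - 452*P (W(P) = (P**2 - 452*P) - 556 = -556 + P**2 - 452*P)
-494500 + W(375) = -494500 + (-556 + 375**2 - 452*375) = -494500 + (-556 + 140625 - 169500) = -494500 - 29431 = -523931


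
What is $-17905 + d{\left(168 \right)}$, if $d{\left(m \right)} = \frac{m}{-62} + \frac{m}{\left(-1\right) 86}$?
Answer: $- \frac{23873581}{1333} \approx -17910.0$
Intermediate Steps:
$d{\left(m \right)} = - \frac{37 m}{1333}$ ($d{\left(m \right)} = m \left(- \frac{1}{62}\right) + \frac{m}{-86} = - \frac{m}{62} + m \left(- \frac{1}{86}\right) = - \frac{m}{62} - \frac{m}{86} = - \frac{37 m}{1333}$)
$-17905 + d{\left(168 \right)} = -17905 - \frac{6216}{1333} = - \frac{23873581}{1333}$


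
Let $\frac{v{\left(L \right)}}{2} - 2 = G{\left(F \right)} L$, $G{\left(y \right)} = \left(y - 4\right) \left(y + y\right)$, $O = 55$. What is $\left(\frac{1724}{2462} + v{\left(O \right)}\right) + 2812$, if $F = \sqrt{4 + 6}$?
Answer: $\frac{6175558}{1231} - 880 \sqrt{10} \approx 2233.9$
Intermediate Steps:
$F = \sqrt{10} \approx 3.1623$
$G{\left(y \right)} = 2 y \left(-4 + y\right)$ ($G{\left(y \right)} = \left(-4 + y\right) 2 y = 2 y \left(-4 + y\right)$)
$v{\left(L \right)} = 4 + 4 L \sqrt{10} \left(-4 + \sqrt{10}\right)$ ($v{\left(L \right)} = 4 + 2 \cdot 2 \sqrt{10} \left(-4 + \sqrt{10}\right) L = 4 + 2 \cdot 2 L \sqrt{10} \left(-4 + \sqrt{10}\right) = 4 + 4 L \sqrt{10} \left(-4 + \sqrt{10}\right)$)
$\left(\frac{1724}{2462} + v{\left(O \right)}\right) + 2812 = \left(\frac{1724}{2462} + \left(4 + 40 \cdot 55 - 880 \sqrt{10}\right)\right) + 2812 = \left(1724 \cdot \frac{1}{2462} + \left(4 + 2200 - 880 \sqrt{10}\right)\right) + 2812 = \left(\frac{862}{1231} + \left(2204 - 880 \sqrt{10}\right)\right) + 2812 = \left(\frac{2713986}{1231} - 880 \sqrt{10}\right) + 2812 = \frac{6175558}{1231} - 880 \sqrt{10}$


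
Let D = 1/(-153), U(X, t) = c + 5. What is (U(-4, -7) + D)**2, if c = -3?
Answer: 93025/23409 ≈ 3.9739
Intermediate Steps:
U(X, t) = 2 (U(X, t) = -3 + 5 = 2)
D = -1/153 ≈ -0.0065359
(U(-4, -7) + D)**2 = (2 - 1/153)**2 = (305/153)**2 = 93025/23409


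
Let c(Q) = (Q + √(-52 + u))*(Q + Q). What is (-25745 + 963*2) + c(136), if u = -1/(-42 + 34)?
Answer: 13173 + 68*I*√830 ≈ 13173.0 + 1959.1*I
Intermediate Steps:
u = ⅛ (u = -1/(-8) = -1*(-⅛) = ⅛ ≈ 0.12500)
c(Q) = 2*Q*(Q + I*√830/4) (c(Q) = (Q + √(-52 + ⅛))*(Q + Q) = (Q + √(-415/8))*(2*Q) = (Q + I*√830/4)*(2*Q) = 2*Q*(Q + I*√830/4))
(-25745 + 963*2) + c(136) = (-25745 + 963*2) + (½)*136*(4*136 + I*√830) = (-25745 + 1926) + (½)*136*(544 + I*√830) = -23819 + (36992 + 68*I*√830) = 13173 + 68*I*√830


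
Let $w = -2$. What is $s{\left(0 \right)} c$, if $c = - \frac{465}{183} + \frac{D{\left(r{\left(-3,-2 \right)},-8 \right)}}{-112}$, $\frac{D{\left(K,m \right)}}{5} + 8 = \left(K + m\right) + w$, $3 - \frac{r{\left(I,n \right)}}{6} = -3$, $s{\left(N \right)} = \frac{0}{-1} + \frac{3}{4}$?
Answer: $- \frac{34275}{13664} \approx -2.5084$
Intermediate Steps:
$s{\left(N \right)} = \frac{3}{4}$ ($s{\left(N \right)} = 0 \left(-1\right) + 3 \cdot \frac{1}{4} = 0 + \frac{3}{4} = \frac{3}{4}$)
$r{\left(I,n \right)} = 36$ ($r{\left(I,n \right)} = 18 - -18 = 18 + 18 = 36$)
$D{\left(K,m \right)} = -50 + 5 K + 5 m$ ($D{\left(K,m \right)} = -40 + 5 \left(\left(K + m\right) - 2\right) = -40 + 5 \left(-2 + K + m\right) = -40 + \left(-10 + 5 K + 5 m\right) = -50 + 5 K + 5 m$)
$c = - \frac{11425}{3416}$ ($c = - \frac{465}{183} + \frac{-50 + 5 \cdot 36 + 5 \left(-8\right)}{-112} = \left(-465\right) \frac{1}{183} + \left(-50 + 180 - 40\right) \left(- \frac{1}{112}\right) = - \frac{155}{61} + 90 \left(- \frac{1}{112}\right) = - \frac{155}{61} - \frac{45}{56} = - \frac{11425}{3416} \approx -3.3446$)
$s{\left(0 \right)} c = \frac{3}{4} \left(- \frac{11425}{3416}\right) = - \frac{34275}{13664}$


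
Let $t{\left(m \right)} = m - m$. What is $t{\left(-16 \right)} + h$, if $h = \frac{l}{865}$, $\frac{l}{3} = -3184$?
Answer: $- \frac{9552}{865} \approx -11.043$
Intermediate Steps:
$l = -9552$ ($l = 3 \left(-3184\right) = -9552$)
$t{\left(m \right)} = 0$
$h = - \frac{9552}{865} \approx -11.043$
$t{\left(-16 \right)} + h = 0 - \frac{9552}{865} = - \frac{9552}{865}$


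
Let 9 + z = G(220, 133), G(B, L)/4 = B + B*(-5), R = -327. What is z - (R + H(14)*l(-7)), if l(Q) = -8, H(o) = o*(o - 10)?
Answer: -2754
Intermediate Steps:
H(o) = o*(-10 + o)
G(B, L) = -16*B (G(B, L) = 4*(B + B*(-5)) = 4*(B - 5*B) = 4*(-4*B) = -16*B)
z = -3529 (z = -9 - 16*220 = -9 - 3520 = -3529)
z - (R + H(14)*l(-7)) = -3529 - (-327 + (14*(-10 + 14))*(-8)) = -3529 - (-327 + (14*4)*(-8)) = -3529 - (-327 + 56*(-8)) = -3529 - (-327 - 448) = -3529 - 1*(-775) = -3529 + 775 = -2754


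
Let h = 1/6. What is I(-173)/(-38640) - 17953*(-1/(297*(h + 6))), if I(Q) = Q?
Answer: 462680513/47179440 ≈ 9.8068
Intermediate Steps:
h = ⅙ ≈ 0.16667
I(-173)/(-38640) - 17953*(-1/(297*(h + 6))) = -173/(-38640) - 17953*(-1/(297*(⅙ + 6))) = -173*(-1/38640) - 17953/((-297*37/6)) = 173/38640 - 17953/((-297*37/6)) = 173/38640 - 17953/(-3663/2) = 173/38640 - 17953*(-2/3663) = 173/38640 + 35906/3663 = 462680513/47179440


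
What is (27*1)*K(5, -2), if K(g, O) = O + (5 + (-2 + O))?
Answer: -27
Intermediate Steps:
K(g, O) = 3 + 2*O (K(g, O) = O + (3 + O) = 3 + 2*O)
(27*1)*K(5, -2) = (27*1)*(3 + 2*(-2)) = 27*(3 - 4) = 27*(-1) = -27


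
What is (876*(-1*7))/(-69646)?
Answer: 3066/34823 ≈ 0.088045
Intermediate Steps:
(876*(-1*7))/(-69646) = (876*(-7))*(-1/69646) = -6132*(-1/69646) = 3066/34823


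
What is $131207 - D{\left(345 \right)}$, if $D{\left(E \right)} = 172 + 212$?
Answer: $130823$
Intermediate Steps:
$D{\left(E \right)} = 384$
$131207 - D{\left(345 \right)} = 131207 - 384 = 130823$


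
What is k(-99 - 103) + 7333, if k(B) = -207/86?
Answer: 630431/86 ≈ 7330.6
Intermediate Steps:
k(B) = -207/86 (k(B) = -207*1/86 = -207/86)
k(-99 - 103) + 7333 = -207/86 + 7333 = 630431/86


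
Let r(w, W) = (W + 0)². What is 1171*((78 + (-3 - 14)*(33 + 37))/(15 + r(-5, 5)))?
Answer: -162769/5 ≈ -32554.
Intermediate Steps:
r(w, W) = W²
1171*((78 + (-3 - 14)*(33 + 37))/(15 + r(-5, 5))) = 1171*((78 + (-3 - 14)*(33 + 37))/(15 + 5²)) = 1171*((78 - 17*70)/(15 + 25)) = 1171*((78 - 1190)/40) = 1171*(-1112*1/40) = 1171*(-139/5) = -162769/5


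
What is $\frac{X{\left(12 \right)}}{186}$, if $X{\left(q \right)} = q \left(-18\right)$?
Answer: $- \frac{36}{31} \approx -1.1613$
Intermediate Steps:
$X{\left(q \right)} = - 18 q$
$\frac{X{\left(12 \right)}}{186} = \frac{\left(-18\right) 12}{186} = \left(-216\right) \frac{1}{186} = - \frac{36}{31}$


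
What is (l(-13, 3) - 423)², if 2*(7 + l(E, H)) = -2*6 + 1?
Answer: 758641/4 ≈ 1.8966e+5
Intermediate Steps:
l(E, H) = -25/2 (l(E, H) = -7 + (-2*6 + 1)/2 = -7 + (-12 + 1)/2 = -7 + (½)*(-11) = -7 - 11/2 = -25/2)
(l(-13, 3) - 423)² = (-25/2 - 423)² = (-871/2)² = 758641/4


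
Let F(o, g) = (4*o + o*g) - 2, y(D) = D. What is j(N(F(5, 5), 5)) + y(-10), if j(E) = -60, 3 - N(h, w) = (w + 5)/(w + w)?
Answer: -70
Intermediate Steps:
F(o, g) = -2 + 4*o + g*o (F(o, g) = (4*o + g*o) - 2 = -2 + 4*o + g*o)
N(h, w) = 3 - (5 + w)/(2*w) (N(h, w) = 3 - (w + 5)/(w + w) = 3 - (5 + w)/(2*w))
j(N(F(5, 5), 5)) + y(-10) = -60 - 10 = -70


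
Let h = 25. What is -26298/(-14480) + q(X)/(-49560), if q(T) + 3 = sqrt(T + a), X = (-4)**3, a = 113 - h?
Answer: 2715359/1495060 - sqrt(6)/24780 ≈ 1.8161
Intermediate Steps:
a = 88 (a = 113 - 1*25 = 113 - 25 = 88)
X = -64
q(T) = -3 + sqrt(88 + T) (q(T) = -3 + sqrt(T + 88) = -3 + sqrt(88 + T))
-26298/(-14480) + q(X)/(-49560) = -26298/(-14480) + (-3 + sqrt(88 - 64))/(-49560) = -26298*(-1/14480) + (-3 + sqrt(24))*(-1/49560) = 13149/7240 + (-3 + 2*sqrt(6))*(-1/49560) = 13149/7240 + (1/16520 - sqrt(6)/24780) = 2715359/1495060 - sqrt(6)/24780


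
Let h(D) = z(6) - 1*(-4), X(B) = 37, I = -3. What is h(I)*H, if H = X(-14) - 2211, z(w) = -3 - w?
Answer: 10870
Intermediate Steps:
h(D) = -5 (h(D) = (-3 - 1*6) - 1*(-4) = (-3 - 6) + 4 = -9 + 4 = -5)
H = -2174 (H = 37 - 2211 = -2174)
h(I)*H = -5*(-2174) = 10870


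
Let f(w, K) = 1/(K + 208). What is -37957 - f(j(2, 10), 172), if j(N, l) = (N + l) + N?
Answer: -14423661/380 ≈ -37957.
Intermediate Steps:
j(N, l) = l + 2*N
f(w, K) = 1/(208 + K)
-37957 - f(j(2, 10), 172) = -37957 - 1/(208 + 172) = -37957 - 1/380 = -14423661/380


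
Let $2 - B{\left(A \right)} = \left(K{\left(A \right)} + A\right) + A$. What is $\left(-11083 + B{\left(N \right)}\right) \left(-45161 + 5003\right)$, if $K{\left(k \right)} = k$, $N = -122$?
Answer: $430292970$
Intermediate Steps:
$B{\left(A \right)} = 2 - 3 A$ ($B{\left(A \right)} = 2 - \left(\left(A + A\right) + A\right) = 2 - \left(2 A + A\right) = 2 - 3 A$)
$\left(-11083 + B{\left(N \right)}\right) \left(-45161 + 5003\right) = \left(-11083 + \left(2 - -366\right)\right) \left(-45161 + 5003\right) = \left(-11083 + \left(2 + 366\right)\right) \left(-40158\right) = \left(-11083 + 368\right) \left(-40158\right) = \left(-10715\right) \left(-40158\right) = 430292970$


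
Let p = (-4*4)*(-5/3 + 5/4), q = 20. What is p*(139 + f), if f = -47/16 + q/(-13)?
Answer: 46635/52 ≈ 896.83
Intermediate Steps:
p = 20/3 (p = -16*(-5*⅓ + 5*(¼)) = -16*(-5/3 + 5/4) = -16*(-5/12) = 20/3 ≈ 6.6667)
f = -931/208 (f = -47/16 + 20/(-13) = -47*1/16 + 20*(-1/13) = -47/16 - 20/13 = -931/208 ≈ -4.4760)
p*(139 + f) = 20*(139 - 931/208)/3 = (20/3)*(27981/208) = 46635/52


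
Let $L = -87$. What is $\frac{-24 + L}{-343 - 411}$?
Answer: $\frac{111}{754} \approx 0.14721$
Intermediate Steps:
$\frac{-24 + L}{-343 - 411} = \frac{-24 - 87}{-343 - 411} = \frac{1}{-754} \left(-111\right) = \left(- \frac{1}{754}\right) \left(-111\right) = \frac{111}{754}$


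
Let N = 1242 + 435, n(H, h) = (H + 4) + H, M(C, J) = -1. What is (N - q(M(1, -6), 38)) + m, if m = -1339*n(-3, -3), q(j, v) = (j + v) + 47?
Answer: 4271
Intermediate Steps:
q(j, v) = 47 + j + v
n(H, h) = 4 + 2*H (n(H, h) = (4 + H) + H = 4 + 2*H)
m = 2678 (m = -1339*(4 + 2*(-3)) = -1339*(4 - 6) = -1339*(-2) = 2678)
N = 1677
(N - q(M(1, -6), 38)) + m = (1677 - (47 - 1 + 38)) + 2678 = (1677 - 1*84) + 2678 = (1677 - 84) + 2678 = 1593 + 2678 = 4271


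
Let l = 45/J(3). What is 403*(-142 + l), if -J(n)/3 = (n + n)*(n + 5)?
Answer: -917631/16 ≈ -57352.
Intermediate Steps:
J(n) = -6*n*(5 + n) (J(n) = -3*(n + n)*(n + 5) = -3*2*n*(5 + n) = -6*n*(5 + n))
l = -5/16 (l = 45/((-6*3*(5 + 3))) = 45/((-6*3*8)) = 45/(-144) = 45*(-1/144) = -5/16 ≈ -0.31250)
403*(-142 + l) = 403*(-142 - 5/16) = 403*(-2277/16) = -917631/16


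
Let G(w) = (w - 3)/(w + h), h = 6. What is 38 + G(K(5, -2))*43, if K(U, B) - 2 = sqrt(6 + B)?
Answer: 423/10 ≈ 42.300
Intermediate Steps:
K(U, B) = 2 + sqrt(6 + B)
G(w) = (-3 + w)/(6 + w) (G(w) = (w - 3)/(w + 6) = (-3 + w)/(6 + w))
38 + G(K(5, -2))*43 = 38 + ((-3 + (2 + sqrt(6 - 2)))/(6 + (2 + sqrt(6 - 2))))*43 = 38 + ((-3 + (2 + sqrt(4)))/(6 + (2 + sqrt(4))))*43 = 38 + ((-3 + (2 + 2))/(6 + (2 + 2)))*43 = 38 + ((-3 + 4)/(6 + 4))*43 = 38 + (1/10)*43 = 38 + 43/10 = 423/10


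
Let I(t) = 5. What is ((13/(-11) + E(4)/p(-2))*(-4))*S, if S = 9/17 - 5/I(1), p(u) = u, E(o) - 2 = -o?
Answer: -64/187 ≈ -0.34225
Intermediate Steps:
E(o) = 2 - o
S = -8/17 (S = 9/17 - 5/5 = 9*(1/17) - 5*⅕ = 9/17 - 1 = -8/17 ≈ -0.47059)
((13/(-11) + E(4)/p(-2))*(-4))*S = ((13/(-11) + (2 - 1*4)/(-2))*(-4))*(-8/17) = ((13*(-1/11) + (2 - 4)*(-½))*(-4))*(-8/17) = ((-13/11 - 2*(-½))*(-4))*(-8/17) = ((-13/11 + 1)*(-4))*(-8/17) = -2/11*(-4)*(-8/17) = (8/11)*(-8/17) = -64/187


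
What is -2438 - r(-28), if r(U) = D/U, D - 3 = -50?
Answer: -68311/28 ≈ -2439.7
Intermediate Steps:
D = -47 (D = 3 - 50 = -47)
r(U) = -47/U
-2438 - r(-28) = -2438 - (-47)/(-28) = -2438 - (-47)*(-1)/28 = -2438 - 1*47/28 = -2438 - 47/28 = -68311/28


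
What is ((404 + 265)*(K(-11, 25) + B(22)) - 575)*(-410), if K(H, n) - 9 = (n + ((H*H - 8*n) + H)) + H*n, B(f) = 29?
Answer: 83071330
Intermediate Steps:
K(H, n) = 9 + H + H² - 7*n + H*n (K(H, n) = 9 + ((n + ((H*H - 8*n) + H)) + H*n) = 9 + ((n + ((H² - 8*n) + H)) + H*n) = 9 + ((n + (H + H² - 8*n)) + H*n) = 9 + ((H + H² - 7*n) + H*n) = 9 + (H + H² - 7*n + H*n) = 9 + H + H² - 7*n + H*n)
((404 + 265)*(K(-11, 25) + B(22)) - 575)*(-410) = ((404 + 265)*((9 - 11 + (-11)² - 7*25 - 11*25) + 29) - 575)*(-410) = (669*((9 - 11 + 121 - 175 - 275) + 29) - 575)*(-410) = (669*(-331 + 29) - 575)*(-410) = (669*(-302) - 575)*(-410) = (-202038 - 575)*(-410) = -202613*(-410) = 83071330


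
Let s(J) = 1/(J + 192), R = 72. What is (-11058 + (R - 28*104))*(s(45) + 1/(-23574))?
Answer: -18018757/310391 ≈ -58.052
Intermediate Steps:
s(J) = 1/(192 + J)
(-11058 + (R - 28*104))*(s(45) + 1/(-23574)) = (-11058 + (72 - 28*104))*(1/(192 + 45) + 1/(-23574)) = (-11058 + (72 - 2912))*(1/237 - 1/23574) = (-11058 - 2840)*(1/237 - 1/23574) = -13898*2593/620782 = -18018757/310391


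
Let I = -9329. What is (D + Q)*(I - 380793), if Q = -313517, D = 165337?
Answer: 57808277960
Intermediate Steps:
(D + Q)*(I - 380793) = (165337 - 313517)*(-9329 - 380793) = -148180*(-390122) = 57808277960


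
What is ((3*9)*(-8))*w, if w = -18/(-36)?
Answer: -108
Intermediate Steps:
w = 1/2 (w = -18*(-1/36) = 1/2 ≈ 0.50000)
((3*9)*(-8))*w = ((3*9)*(-8))*(1/2) = (27*(-8))*(1/2) = -216*1/2 = -108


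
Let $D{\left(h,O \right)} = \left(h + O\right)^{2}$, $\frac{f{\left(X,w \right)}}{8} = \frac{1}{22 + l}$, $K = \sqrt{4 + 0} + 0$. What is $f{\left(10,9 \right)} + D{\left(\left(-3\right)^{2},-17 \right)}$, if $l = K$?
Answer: $\frac{193}{3} \approx 64.333$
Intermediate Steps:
$K = 2$ ($K = \sqrt{4} + 0 = 2 + 0 = 2$)
$l = 2$
$f{\left(X,w \right)} = \frac{1}{3}$ ($f{\left(X,w \right)} = \frac{8}{22 + 2} = \frac{8}{24} = 8 \cdot \frac{1}{24} = \frac{1}{3}$)
$D{\left(h,O \right)} = \left(O + h\right)^{2}$
$f{\left(10,9 \right)} + D{\left(\left(-3\right)^{2},-17 \right)} = \frac{1}{3} + \left(-17 + \left(-3\right)^{2}\right)^{2} = \frac{1}{3} + \left(-17 + 9\right)^{2} = \frac{1}{3} + \left(-8\right)^{2} = \frac{1}{3} + 64 = \frac{193}{3}$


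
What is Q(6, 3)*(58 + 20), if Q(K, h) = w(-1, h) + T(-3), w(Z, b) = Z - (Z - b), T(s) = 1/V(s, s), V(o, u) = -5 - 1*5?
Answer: 1131/5 ≈ 226.20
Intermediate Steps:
V(o, u) = -10 (V(o, u) = -5 - 5 = -10)
T(s) = -⅒ (T(s) = 1/(-10) = -⅒)
w(Z, b) = b (w(Z, b) = Z + (b - Z) = b)
Q(K, h) = -⅒ + h (Q(K, h) = h - ⅒ = -⅒ + h)
Q(6, 3)*(58 + 20) = (-⅒ + 3)*(58 + 20) = (29/10)*78 = 1131/5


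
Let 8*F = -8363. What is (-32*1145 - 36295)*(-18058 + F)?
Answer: 11146437245/8 ≈ 1.3933e+9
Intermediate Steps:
F = -8363/8 (F = (1/8)*(-8363) = -8363/8 ≈ -1045.4)
(-32*1145 - 36295)*(-18058 + F) = (-32*1145 - 36295)*(-18058 - 8363/8) = (-36640 - 36295)*(-152827/8) = -72935*(-152827/8) = 11146437245/8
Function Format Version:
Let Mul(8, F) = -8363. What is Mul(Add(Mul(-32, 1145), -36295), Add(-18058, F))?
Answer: Rational(11146437245, 8) ≈ 1.3933e+9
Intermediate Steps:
F = Rational(-8363, 8) (F = Mul(Rational(1, 8), -8363) = Rational(-8363, 8) ≈ -1045.4)
Mul(Add(Mul(-32, 1145), -36295), Add(-18058, F)) = Mul(Add(Mul(-32, 1145), -36295), Add(-18058, Rational(-8363, 8))) = Mul(Add(-36640, -36295), Rational(-152827, 8)) = Mul(-72935, Rational(-152827, 8)) = Rational(11146437245, 8)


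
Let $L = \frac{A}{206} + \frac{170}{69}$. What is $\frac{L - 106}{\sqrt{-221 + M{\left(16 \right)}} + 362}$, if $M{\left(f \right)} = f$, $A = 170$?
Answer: $- \frac{264248054}{932786643} + \frac{729967 i \sqrt{205}}{932786643} \approx -0.28329 + 0.011205 i$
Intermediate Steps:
$L = \frac{23375}{7107}$ ($L = \frac{170}{206} + \frac{170}{69} = 170 \cdot \frac{1}{206} + 170 \cdot \frac{1}{69} = \frac{85}{103} + \frac{170}{69} = \frac{23375}{7107} \approx 3.289$)
$\frac{L - 106}{\sqrt{-221 + M{\left(16 \right)}} + 362} = \frac{\frac{23375}{7107} - 106}{\sqrt{-221 + 16} + 362} = - \frac{729967}{7107 \left(\sqrt{-205} + 362\right)} = - \frac{729967}{7107 \left(i \sqrt{205} + 362\right)} = - \frac{729967}{7107 \left(362 + i \sqrt{205}\right)}$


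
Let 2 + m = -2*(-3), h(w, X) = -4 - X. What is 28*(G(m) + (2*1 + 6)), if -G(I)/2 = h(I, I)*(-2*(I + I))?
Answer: -6944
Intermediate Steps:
m = 4 (m = -2 - 2*(-3) = -2 + 6 = 4)
G(I) = 8*I*(-4 - I) (G(I) = -2*(-4 - I)*(-2*(I + I)) = -2*(-4 - I)*(-4*I) = -(-8)*I*(-4 - I) = 8*I*(-4 - I))
28*(G(m) + (2*1 + 6)) = 28*(-8*4*(4 + 4) + (2*1 + 6)) = 28*(-8*4*8 + (2 + 6)) = 28*(-256 + 8) = 28*(-248) = -6944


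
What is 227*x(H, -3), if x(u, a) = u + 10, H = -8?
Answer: 454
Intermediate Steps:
x(u, a) = 10 + u
227*x(H, -3) = 227*(10 - 8) = 227*2 = 454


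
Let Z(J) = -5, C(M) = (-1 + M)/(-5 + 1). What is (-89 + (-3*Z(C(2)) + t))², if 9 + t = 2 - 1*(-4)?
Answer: 5929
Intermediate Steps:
t = -3 (t = -9 + (2 - 1*(-4)) = -9 + (2 + 4) = -9 + 6 = -3)
C(M) = ¼ - M/4 (C(M) = (-1 + M)/(-4) = (-1 + M)*(-¼) = ¼ - M/4)
(-89 + (-3*Z(C(2)) + t))² = (-89 + (-3*(-5) - 3))² = (-89 + (15 - 3))² = (-89 + 12)² = (-77)² = 5929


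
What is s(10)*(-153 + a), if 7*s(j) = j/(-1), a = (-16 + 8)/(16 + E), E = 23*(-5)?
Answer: 151390/693 ≈ 218.46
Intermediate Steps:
E = -115
a = 8/99 (a = (-16 + 8)/(16 - 115) = -8/(-99) = -8*(-1/99) = 8/99 ≈ 0.080808)
s(j) = -j/7 (s(j) = (j/(-1))/7 = (j*(-1))/7 = (-j)/7 = -j/7)
s(10)*(-153 + a) = (-⅐*10)*(-153 + 8/99) = -10/7*(-15139/99) = 151390/693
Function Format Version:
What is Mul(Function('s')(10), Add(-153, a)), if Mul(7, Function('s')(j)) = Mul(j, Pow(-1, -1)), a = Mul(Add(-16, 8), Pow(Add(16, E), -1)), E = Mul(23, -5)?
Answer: Rational(151390, 693) ≈ 218.46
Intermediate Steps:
E = -115
a = Rational(8, 99) (a = Mul(Add(-16, 8), Pow(Add(16, -115), -1)) = Mul(-8, Pow(-99, -1)) = Mul(-8, Rational(-1, 99)) = Rational(8, 99) ≈ 0.080808)
Function('s')(j) = Mul(Rational(-1, 7), j) (Function('s')(j) = Mul(Rational(1, 7), Mul(j, Pow(-1, -1))) = Mul(Rational(1, 7), Mul(j, -1)) = Mul(Rational(1, 7), Mul(-1, j)) = Mul(Rational(-1, 7), j))
Mul(Function('s')(10), Add(-153, a)) = Mul(Mul(Rational(-1, 7), 10), Add(-153, Rational(8, 99))) = Mul(Rational(-10, 7), Rational(-15139, 99)) = Rational(151390, 693)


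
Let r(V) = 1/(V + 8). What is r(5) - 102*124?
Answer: -164423/13 ≈ -12648.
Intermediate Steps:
r(V) = 1/(8 + V)
r(5) - 102*124 = 1/(8 + 5) - 102*124 = 1/13 - 12648 = -164423/13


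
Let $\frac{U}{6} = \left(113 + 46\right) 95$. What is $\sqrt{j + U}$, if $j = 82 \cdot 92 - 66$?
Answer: $2 \sqrt{24527} \approx 313.22$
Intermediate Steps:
$j = 7478$ ($j = 7544 - 66 = 7478$)
$U = 90630$ ($U = 6 \left(113 + 46\right) 95 = 6 \cdot 159 \cdot 95 = 6 \cdot 15105 = 90630$)
$\sqrt{j + U} = \sqrt{7478 + 90630} = \sqrt{98108} = 2 \sqrt{24527}$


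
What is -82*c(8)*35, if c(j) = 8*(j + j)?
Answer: -367360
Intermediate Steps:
c(j) = 16*j (c(j) = 8*(2*j) = 16*j)
-82*c(8)*35 = -1312*8*35 = -82*128*35 = -10496*35 = -367360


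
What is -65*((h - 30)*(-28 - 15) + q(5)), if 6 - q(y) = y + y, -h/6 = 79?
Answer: -1408420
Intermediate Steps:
h = -474 (h = -6*79 = -474)
q(y) = 6 - 2*y (q(y) = 6 - (y + y) = 6 - 2*y)
-65*((h - 30)*(-28 - 15) + q(5)) = -65*((-474 - 30)*(-28 - 15) + (6 - 2*5)) = -65*(-504*(-43) + (6 - 10)) = -65*(21672 - 4) = -65*21668 = -1408420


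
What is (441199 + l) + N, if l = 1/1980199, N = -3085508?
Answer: -5236258037490/1980199 ≈ -2.6443e+6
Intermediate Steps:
l = 1/1980199 ≈ 5.0500e-7
(441199 + l) + N = (441199 + 1/1980199) - 3085508 = 873661818602/1980199 - 3085508 = -5236258037490/1980199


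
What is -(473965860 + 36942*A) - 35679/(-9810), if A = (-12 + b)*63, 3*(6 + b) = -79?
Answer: -1212473000687/3270 ≈ -3.7079e+8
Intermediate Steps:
b = -97/3 (b = -6 + (1/3)*(-79) = -6 - 79/3 = -97/3 ≈ -32.333)
A = -2793 (A = (-12 - 97/3)*63 = -133/3*63 = -2793)
-(473965860 + 36942*A) - 35679/(-9810) = -36942/(1/(12830 - 2793)) - 35679/(-9810) = -36942/(1/10037) - 35679*(-1/9810) = -36942/1/10037 + 11893/3270 = -36942*10037 + 11893/3270 = -370786854 + 11893/3270 = -1212473000687/3270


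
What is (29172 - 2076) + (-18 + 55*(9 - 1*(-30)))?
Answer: 29223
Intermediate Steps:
(29172 - 2076) + (-18 + 55*(9 - 1*(-30))) = 27096 + (-18 + 55*(9 + 30)) = 27096 + (-18 + 55*39) = 27096 + (-18 + 2145) = 27096 + 2127 = 29223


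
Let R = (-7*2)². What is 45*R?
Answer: 8820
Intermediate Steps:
R = 196 (R = (-14)² = 196)
45*R = 45*196 = 8820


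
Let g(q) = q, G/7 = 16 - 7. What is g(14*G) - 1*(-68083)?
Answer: 68965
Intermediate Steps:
G = 63 (G = 7*(16 - 7) = 7*9 = 63)
g(14*G) - 1*(-68083) = 14*63 - 1*(-68083) = 882 + 68083 = 68965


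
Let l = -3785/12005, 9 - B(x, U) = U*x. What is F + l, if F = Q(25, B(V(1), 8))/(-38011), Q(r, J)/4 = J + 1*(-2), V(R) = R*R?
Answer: -28764723/91264411 ≈ -0.31518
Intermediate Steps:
V(R) = R²
B(x, U) = 9 - U*x
Q(r, J) = -8 + 4*J (Q(r, J) = 4*(J + 1*(-2)) = 4*(J - 2) = 4*(-2 + J) = -8 + 4*J)
F = 4/38011 (F = (-8 + 4*(9 - 1*8*1²))/(-38011) = (-8 + 4*(9 - 1*8*1))*(-1/38011) = (-8 + 4*(9 - 8))*(-1/38011) = (-8 + 4*1)*(-1/38011) = (-8 + 4)*(-1/38011) = -4*(-1/38011) = 4/38011 ≈ 0.00010523)
l = -757/2401 (l = -3785*1/12005 = -757/2401 ≈ -0.31529)
F + l = 4/38011 - 757/2401 = -28764723/91264411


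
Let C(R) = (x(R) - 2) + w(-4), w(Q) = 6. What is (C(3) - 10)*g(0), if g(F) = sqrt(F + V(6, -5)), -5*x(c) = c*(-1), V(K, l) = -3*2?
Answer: -27*I*sqrt(6)/5 ≈ -13.227*I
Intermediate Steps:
V(K, l) = -6
x(c) = c/5 (x(c) = -c*(-1)/5 = -(-1)*c/5 = c/5)
g(F) = sqrt(-6 + F) (g(F) = sqrt(F - 6) = sqrt(-6 + F))
C(R) = 4 + R/5 (C(R) = (R/5 - 2) + 6 = (-2 + R/5) + 6 = 4 + R/5)
(C(3) - 10)*g(0) = ((4 + (1/5)*3) - 10)*sqrt(-6 + 0) = ((4 + 3/5) - 10)*sqrt(-6) = (23/5 - 10)*(I*sqrt(6)) = -27*I*sqrt(6)/5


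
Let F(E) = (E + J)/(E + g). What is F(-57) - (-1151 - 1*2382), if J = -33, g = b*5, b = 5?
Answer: 56573/16 ≈ 3535.8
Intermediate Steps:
g = 25 (g = 5*5 = 25)
F(E) = (-33 + E)/(25 + E) (F(E) = (E - 33)/(E + 25) = (-33 + E)/(25 + E))
F(-57) - (-1151 - 1*2382) = (-33 - 57)/(25 - 57) - (-1151 - 1*2382) = -90/(-32) - (-1151 - 2382) = -1/32*(-90) - 1*(-3533) = 45/16 + 3533 = 56573/16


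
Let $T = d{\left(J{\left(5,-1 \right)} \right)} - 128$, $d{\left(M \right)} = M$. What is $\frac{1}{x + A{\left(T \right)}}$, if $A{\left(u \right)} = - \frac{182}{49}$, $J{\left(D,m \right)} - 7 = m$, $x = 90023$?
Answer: $\frac{7}{630135} \approx 1.1109 \cdot 10^{-5}$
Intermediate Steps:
$J{\left(D,m \right)} = 7 + m$
$T = -122$ ($T = \left(7 - 1\right) - 128 = 6 - 128 = -122$)
$A{\left(u \right)} = - \frac{26}{7}$ ($A{\left(u \right)} = \left(-182\right) \frac{1}{49} = - \frac{26}{7}$)
$\frac{1}{x + A{\left(T \right)}} = \frac{1}{90023 - \frac{26}{7}} = \frac{1}{\frac{630135}{7}} = \frac{7}{630135}$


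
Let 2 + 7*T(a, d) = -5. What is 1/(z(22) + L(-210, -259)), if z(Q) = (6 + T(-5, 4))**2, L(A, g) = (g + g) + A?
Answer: -1/703 ≈ -0.0014225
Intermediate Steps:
T(a, d) = -1 (T(a, d) = -2/7 + (1/7)*(-5) = -2/7 - 5/7 = -1)
L(A, g) = A + 2*g (L(A, g) = 2*g + A = A + 2*g)
z(Q) = 25 (z(Q) = (6 - 1)**2 = 5**2 = 25)
1/(z(22) + L(-210, -259)) = 1/(25 + (-210 + 2*(-259))) = 1/(25 + (-210 - 518)) = 1/(25 - 728) = 1/(-703) = -1/703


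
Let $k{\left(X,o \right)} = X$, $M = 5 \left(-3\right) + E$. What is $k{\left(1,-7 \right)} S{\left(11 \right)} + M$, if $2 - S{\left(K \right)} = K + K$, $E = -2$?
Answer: $-37$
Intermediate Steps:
$S{\left(K \right)} = 2 - 2 K$ ($S{\left(K \right)} = 2 - \left(K + K\right) = 2 - 2 K$)
$M = -17$ ($M = 5 \left(-3\right) - 2 = -15 - 2 = -17$)
$k{\left(1,-7 \right)} S{\left(11 \right)} + M = 1 \left(2 - 22\right) - 17 = 1 \left(-20\right) - 17 = -20 - 17 = -37$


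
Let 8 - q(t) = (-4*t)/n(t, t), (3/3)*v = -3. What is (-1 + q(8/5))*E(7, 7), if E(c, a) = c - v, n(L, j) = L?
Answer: 110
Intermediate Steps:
v = -3
E(c, a) = 3 + c (E(c, a) = c - 1*(-3) = c + 3 = 3 + c)
q(t) = 12 (q(t) = 8 - (-4*t)/t = 8 - 1*(-4) = 8 + 4 = 12)
(-1 + q(8/5))*E(7, 7) = (-1 + 12)*(3 + 7) = 11*10 = 110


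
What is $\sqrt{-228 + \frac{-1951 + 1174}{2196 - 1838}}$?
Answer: $\frac{11 i \sqrt{243798}}{358} \approx 15.171 i$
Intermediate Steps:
$\sqrt{-228 + \frac{-1951 + 1174}{2196 - 1838}} = \sqrt{-228 - \frac{777}{358}} = \sqrt{- \frac{82401}{358}} = \frac{11 i \sqrt{243798}}{358}$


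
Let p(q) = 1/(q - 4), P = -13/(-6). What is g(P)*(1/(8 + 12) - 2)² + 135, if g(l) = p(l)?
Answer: 292437/2200 ≈ 132.93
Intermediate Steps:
P = 13/6 (P = -13*(-⅙) = 13/6 ≈ 2.1667)
p(q) = 1/(-4 + q)
g(l) = 1/(-4 + l)
g(P)*(1/(8 + 12) - 2)² + 135 = (1/(8 + 12) - 2)²/(-4 + 13/6) + 135 = (1/20 - 2)²/(-11/6) + 135 = -6*(1/20 - 2)²/11 + 135 = -6*(-39/20)²/11 + 135 = -6/11*1521/400 + 135 = -4563/2200 + 135 = 292437/2200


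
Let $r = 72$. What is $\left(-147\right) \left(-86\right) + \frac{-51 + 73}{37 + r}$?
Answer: $\frac{1378000}{109} \approx 12642.0$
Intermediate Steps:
$\left(-147\right) \left(-86\right) + \frac{-51 + 73}{37 + r} = \left(-147\right) \left(-86\right) + \frac{-51 + 73}{37 + 72} = 12642 + \frac{22}{109} = \frac{1378000}{109}$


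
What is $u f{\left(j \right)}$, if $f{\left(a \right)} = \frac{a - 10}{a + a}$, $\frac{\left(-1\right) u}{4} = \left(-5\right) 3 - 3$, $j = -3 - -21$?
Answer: $16$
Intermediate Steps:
$j = 18$ ($j = -3 + 21 = 18$)
$u = 72$ ($u = - 4 \left(\left(-5\right) 3 - 3\right) = - 4 \left(-15 - 3\right) = \left(-4\right) \left(-18\right) = 72$)
$f{\left(a \right)} = \frac{-10 + a}{2 a}$
$u f{\left(j \right)} = 72 \frac{-10 + 18}{2 \cdot 18} = 72 \cdot \frac{1}{2} \cdot \frac{1}{18} \cdot 8 = 72 \cdot \frac{2}{9} = 16$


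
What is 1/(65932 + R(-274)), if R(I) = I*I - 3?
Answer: 1/141005 ≈ 7.0919e-6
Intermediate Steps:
R(I) = -3 + I² (R(I) = I² - 3 = -3 + I²)
1/(65932 + R(-274)) = 1/(65932 + (-3 + (-274)²)) = 1/(65932 + (-3 + 75076)) = 1/(65932 + 75073) = 1/141005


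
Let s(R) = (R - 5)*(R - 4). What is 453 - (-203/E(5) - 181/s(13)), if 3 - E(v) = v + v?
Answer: 30709/72 ≈ 426.51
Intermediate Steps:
E(v) = 3 - 2*v (E(v) = 3 - (v + v) = 3 - 2*v)
s(R) = (-5 + R)*(-4 + R)
453 - (-203/E(5) - 181/s(13)) = 453 - (-203/(3 - 2*5) - 181/(20 + 13² - 9*13)) = 453 - (-203/(3 - 10) - 181/(20 + 169 - 117)) = 453 - (-203/(-7) - 181/72) = 453 - (-203*(-⅐) - 181*1/72) = 453 - (29 - 181/72) = 453 - 1*1907/72 = 453 - 1907/72 = 30709/72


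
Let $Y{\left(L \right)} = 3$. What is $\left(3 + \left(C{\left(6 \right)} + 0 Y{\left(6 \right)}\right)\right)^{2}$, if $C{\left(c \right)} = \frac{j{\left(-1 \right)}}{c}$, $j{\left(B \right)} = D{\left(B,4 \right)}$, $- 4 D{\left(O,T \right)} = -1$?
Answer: $\frac{5329}{576} \approx 9.2517$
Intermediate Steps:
$D{\left(O,T \right)} = \frac{1}{4}$ ($D{\left(O,T \right)} = \left(- \frac{1}{4}\right) \left(-1\right) = \frac{1}{4}$)
$j{\left(B \right)} = \frac{1}{4}$
$C{\left(c \right)} = \frac{1}{4 c}$
$\left(3 + \left(C{\left(6 \right)} + 0 Y{\left(6 \right)}\right)\right)^{2} = \left(3 + \left(\frac{1}{4 \cdot 6} + 0 \cdot 3\right)\right)^{2} = \left(3 + \left(\frac{1}{4} \cdot \frac{1}{6} + 0\right)\right)^{2} = \left(3 + \left(\frac{1}{24} + 0\right)\right)^{2} = \left(3 + \frac{1}{24}\right)^{2} = \left(\frac{73}{24}\right)^{2} = \frac{5329}{576}$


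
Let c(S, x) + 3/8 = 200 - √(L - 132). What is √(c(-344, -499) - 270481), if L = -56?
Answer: √(-4324502 - 32*I*√47)/4 ≈ 0.013187 - 519.89*I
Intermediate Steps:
c(S, x) = 1597/8 - 2*I*√47 (c(S, x) = -3/8 + (200 - √(-56 - 132)) = -3/8 + (200 - √(-188)) = -3/8 + (200 - 2*I*√47) = 1597/8 - 2*I*√47)
√(c(-344, -499) - 270481) = √((1597/8 - 2*I*√47) - 270481) = √(-2162251/8 - 2*I*√47)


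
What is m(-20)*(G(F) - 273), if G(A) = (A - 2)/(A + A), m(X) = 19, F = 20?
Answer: -103569/20 ≈ -5178.5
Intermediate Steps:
G(A) = (-2 + A)/(2*A) (G(A) = (-2 + A)/((2*A)) = (-2 + A)*(1/(2*A)) = (-2 + A)/(2*A))
m(-20)*(G(F) - 273) = 19*((1/2)*(-2 + 20)/20 - 273) = 19*((1/2)*(1/20)*18 - 273) = 19*(9/20 - 273) = 19*(-5451/20) = -103569/20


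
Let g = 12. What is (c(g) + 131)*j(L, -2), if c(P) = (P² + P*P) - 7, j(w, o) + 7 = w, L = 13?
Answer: 2472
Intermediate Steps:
j(w, o) = -7 + w
c(P) = -7 + 2*P² (c(P) = (P² + P²) - 7 = 2*P² - 7 = -7 + 2*P²)
(c(g) + 131)*j(L, -2) = ((-7 + 2*12²) + 131)*(-7 + 13) = ((-7 + 2*144) + 131)*6 = ((-7 + 288) + 131)*6 = (281 + 131)*6 = 412*6 = 2472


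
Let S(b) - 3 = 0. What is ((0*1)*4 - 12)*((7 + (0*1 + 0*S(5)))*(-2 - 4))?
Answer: 504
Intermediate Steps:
S(b) = 3 (S(b) = 3 + 0 = 3)
((0*1)*4 - 12)*((7 + (0*1 + 0*S(5)))*(-2 - 4)) = ((0*1)*4 - 12)*((7 + (0*1 + 0*3))*(-2 - 4)) = (0*4 - 12)*((7 + (0 + 0))*(-6)) = (0 - 12)*((7 + 0)*(-6)) = -84*(-6) = -12*(-42) = 504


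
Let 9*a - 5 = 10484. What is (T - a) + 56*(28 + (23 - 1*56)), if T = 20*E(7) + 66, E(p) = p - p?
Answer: -12415/9 ≈ -1379.4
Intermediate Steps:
a = 10489/9 (a = 5/9 + (⅑)*10484 = 5/9 + 10484/9 = 10489/9 ≈ 1165.4)
E(p) = 0
T = 66 (T = 20*0 + 66 = 0 + 66 = 66)
(T - a) + 56*(28 + (23 - 1*56)) = (66 - 1*10489/9) + 56*(28 + (23 - 1*56)) = (66 - 10489/9) + 56*(28 + (23 - 56)) = -9895/9 + 56*(28 - 33) = -9895/9 + 56*(-5) = -9895/9 - 280 = -12415/9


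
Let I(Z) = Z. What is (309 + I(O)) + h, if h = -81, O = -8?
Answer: 220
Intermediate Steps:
(309 + I(O)) + h = (309 - 8) - 81 = 301 - 81 = 220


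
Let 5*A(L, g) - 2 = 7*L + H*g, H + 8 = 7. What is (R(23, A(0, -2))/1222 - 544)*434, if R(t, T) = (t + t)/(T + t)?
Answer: -2452322022/10387 ≈ -2.3610e+5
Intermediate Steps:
H = -1 (H = -8 + 7 = -1)
A(L, g) = ⅖ - g/5 + 7*L/5 (A(L, g) = ⅖ + (7*L - g)/5 = ⅖ + (-g + 7*L)/5 = ⅖ + (-g/5 + 7*L/5) = ⅖ - g/5 + 7*L/5)
R(t, T) = 2*t/(T + t) (R(t, T) = (2*t)/(T + t) = 2*t/(T + t))
(R(23, A(0, -2))/1222 - 544)*434 = ((2*23/((⅖ - ⅕*(-2) + (7/5)*0) + 23))/1222 - 544)*434 = ((2*23/((⅖ + ⅖ + 0) + 23))*(1/1222) - 544)*434 = ((2*23/(⅘ + 23))*(1/1222) - 544)*434 = ((2*23/(119/5))*(1/1222) - 544)*434 = ((2*23*(5/119))*(1/1222) - 544)*434 = ((230/119)*(1/1222) - 544)*434 = (115/72709 - 544)*434 = -39553581/72709*434 = -2452322022/10387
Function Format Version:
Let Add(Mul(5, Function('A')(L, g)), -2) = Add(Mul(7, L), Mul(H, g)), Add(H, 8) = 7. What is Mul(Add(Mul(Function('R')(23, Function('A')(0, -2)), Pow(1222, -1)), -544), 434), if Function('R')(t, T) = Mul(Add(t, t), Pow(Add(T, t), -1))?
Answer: Rational(-2452322022, 10387) ≈ -2.3610e+5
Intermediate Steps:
H = -1 (H = Add(-8, 7) = -1)
Function('A')(L, g) = Add(Rational(2, 5), Mul(Rational(-1, 5), g), Mul(Rational(7, 5), L)) (Function('A')(L, g) = Add(Rational(2, 5), Mul(Rational(1, 5), Add(Mul(7, L), Mul(-1, g)))) = Add(Rational(2, 5), Mul(Rational(1, 5), Add(Mul(-1, g), Mul(7, L)))) = Add(Rational(2, 5), Add(Mul(Rational(-1, 5), g), Mul(Rational(7, 5), L))) = Add(Rational(2, 5), Mul(Rational(-1, 5), g), Mul(Rational(7, 5), L)))
Function('R')(t, T) = Mul(2, t, Pow(Add(T, t), -1)) (Function('R')(t, T) = Mul(Mul(2, t), Pow(Add(T, t), -1)) = Mul(2, t, Pow(Add(T, t), -1)))
Mul(Add(Mul(Function('R')(23, Function('A')(0, -2)), Pow(1222, -1)), -544), 434) = Mul(Add(Mul(Mul(2, 23, Pow(Add(Add(Rational(2, 5), Mul(Rational(-1, 5), -2), Mul(Rational(7, 5), 0)), 23), -1)), Pow(1222, -1)), -544), 434) = Mul(Add(Mul(Mul(2, 23, Pow(Add(Add(Rational(2, 5), Rational(2, 5), 0), 23), -1)), Rational(1, 1222)), -544), 434) = Mul(Add(Mul(Mul(2, 23, Pow(Add(Rational(4, 5), 23), -1)), Rational(1, 1222)), -544), 434) = Mul(Add(Mul(Mul(2, 23, Pow(Rational(119, 5), -1)), Rational(1, 1222)), -544), 434) = Mul(Add(Mul(Mul(2, 23, Rational(5, 119)), Rational(1, 1222)), -544), 434) = Mul(Add(Mul(Rational(230, 119), Rational(1, 1222)), -544), 434) = Mul(Add(Rational(115, 72709), -544), 434) = Mul(Rational(-39553581, 72709), 434) = Rational(-2452322022, 10387)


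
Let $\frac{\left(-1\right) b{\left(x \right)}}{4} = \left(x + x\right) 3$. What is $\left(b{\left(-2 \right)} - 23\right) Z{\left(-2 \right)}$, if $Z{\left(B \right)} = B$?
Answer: $-50$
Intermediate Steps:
$b{\left(x \right)} = - 24 x$ ($b{\left(x \right)} = - 4 \left(x + x\right) 3 = - 4 \cdot 2 x 3 = - 4 \cdot 6 x = - 24 x$)
$\left(b{\left(-2 \right)} - 23\right) Z{\left(-2 \right)} = \left(\left(-24\right) \left(-2\right) - 23\right) \left(-2\right) = \left(48 - 23\right) \left(-2\right) = 25 \left(-2\right) = -50$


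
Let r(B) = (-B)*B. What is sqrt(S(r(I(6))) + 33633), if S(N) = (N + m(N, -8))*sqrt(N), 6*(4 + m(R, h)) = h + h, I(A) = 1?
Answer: sqrt(302697 - 69*I)/3 ≈ 183.39 - 0.020902*I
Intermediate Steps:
m(R, h) = -4 + h/3 (m(R, h) = -4 + (h + h)/6 = -4 + (2*h)/6 = -4 + h/3)
r(B) = -B**2
S(N) = sqrt(N)*(-20/3 + N) (S(N) = (N + (-4 + (1/3)*(-8)))*sqrt(N) = (N + (-4 - 8/3))*sqrt(N) = (N - 20/3)*sqrt(N) = (-20/3 + N)*sqrt(N) = sqrt(N)*(-20/3 + N))
sqrt(S(r(I(6))) + 33633) = sqrt(sqrt(-1*1**2)*(-20/3 - 1*1**2) + 33633) = sqrt(sqrt(-1*1)*(-20/3 - 1*1) + 33633) = sqrt(sqrt(-1)*(-20/3 - 1) + 33633) = sqrt(I*(-23/3) + 33633) = sqrt(-23*I/3 + 33633) = sqrt(33633 - 23*I/3)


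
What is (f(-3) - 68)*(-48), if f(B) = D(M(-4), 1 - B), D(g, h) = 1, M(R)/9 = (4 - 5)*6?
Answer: 3216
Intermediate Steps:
M(R) = -54 (M(R) = 9*((4 - 5)*6) = 9*(-1*6) = 9*(-6) = -54)
f(B) = 1
(f(-3) - 68)*(-48) = (1 - 68)*(-48) = -67*(-48) = 3216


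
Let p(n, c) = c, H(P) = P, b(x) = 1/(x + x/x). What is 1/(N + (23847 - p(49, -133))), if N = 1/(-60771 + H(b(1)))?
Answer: 121541/2914553178 ≈ 4.1701e-5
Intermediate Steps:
b(x) = 1/(1 + x) (b(x) = 1/(x + 1) = 1/(1 + x))
N = -2/121541 (N = 1/(-60771 + 1/(1 + 1)) = 1/(-60771 + 1/2) = 1/(-121541/2) = -2/121541 ≈ -1.6455e-5)
1/(N + (23847 - p(49, -133))) = 1/(-2/121541 + (23847 - 1*(-133))) = 1/(-2/121541 + (23847 + 133)) = 1/(-2/121541 + 23980) = 1/(2914553178/121541) = 121541/2914553178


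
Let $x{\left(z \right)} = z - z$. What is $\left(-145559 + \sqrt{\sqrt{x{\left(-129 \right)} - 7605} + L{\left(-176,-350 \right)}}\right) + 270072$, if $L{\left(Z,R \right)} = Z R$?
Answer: $124513 + \sqrt{61600 + 39 i \sqrt{5}} \approx 1.2476 \cdot 10^{5} + 0.17568 i$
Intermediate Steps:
$x{\left(z \right)} = 0$
$L{\left(Z,R \right)} = R Z$
$\left(-145559 + \sqrt{\sqrt{x{\left(-129 \right)} - 7605} + L{\left(-176,-350 \right)}}\right) + 270072 = \left(-145559 + \sqrt{\sqrt{0 - 7605} - -61600}\right) + 270072 = \left(-145559 + \sqrt{\sqrt{-7605} + 61600}\right) + 270072 = \left(-145559 + \sqrt{39 i \sqrt{5} + 61600}\right) + 270072 = \left(-145559 + \sqrt{61600 + 39 i \sqrt{5}}\right) + 270072 = 124513 + \sqrt{61600 + 39 i \sqrt{5}}$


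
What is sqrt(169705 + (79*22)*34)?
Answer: sqrt(228797) ≈ 478.33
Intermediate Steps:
sqrt(169705 + (79*22)*34) = sqrt(169705 + 1738*34) = sqrt(169705 + 59092) = sqrt(228797)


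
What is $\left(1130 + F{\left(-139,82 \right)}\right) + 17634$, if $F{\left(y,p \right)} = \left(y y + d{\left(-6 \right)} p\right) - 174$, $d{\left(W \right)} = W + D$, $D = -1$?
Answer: $37337$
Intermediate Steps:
$d{\left(W \right)} = -1 + W$ ($d{\left(W \right)} = W - 1 = -1 + W$)
$F{\left(y,p \right)} = -174 + y^{2} - 7 p$ ($F{\left(y,p \right)} = \left(y y + \left(-1 - 6\right) p\right) - 174 = \left(y^{2} - 7 p\right) - 174 = -174 + y^{2} - 7 p$)
$\left(1130 + F{\left(-139,82 \right)}\right) + 17634 = \left(1130 - \left(748 - 19321\right)\right) + 17634 = \left(1130 - -18573\right) + 17634 = \left(1130 + 18573\right) + 17634 = 19703 + 17634 = 37337$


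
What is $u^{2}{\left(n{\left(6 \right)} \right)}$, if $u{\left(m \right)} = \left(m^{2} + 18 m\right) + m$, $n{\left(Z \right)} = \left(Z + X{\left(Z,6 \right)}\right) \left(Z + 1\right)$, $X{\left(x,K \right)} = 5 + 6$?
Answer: $269682084$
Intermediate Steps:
$X{\left(x,K \right)} = 11$
$n{\left(Z \right)} = \left(1 + Z\right) \left(11 + Z\right)$ ($n{\left(Z \right)} = \left(Z + 11\right) \left(Z + 1\right) = \left(11 + Z\right) \left(1 + Z\right) = \left(1 + Z\right) \left(11 + Z\right)$)
$u{\left(m \right)} = m^{2} + 19 m$
$u^{2}{\left(n{\left(6 \right)} \right)} = \left(\left(11 + 6^{2} + 12 \cdot 6\right) \left(19 + \left(11 + 6^{2} + 12 \cdot 6\right)\right)\right)^{2} = \left(\left(11 + 36 + 72\right) \left(19 + \left(11 + 36 + 72\right)\right)\right)^{2} = \left(119 \left(19 + 119\right)\right)^{2} = \left(119 \cdot 138\right)^{2} = 16422^{2} = 269682084$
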